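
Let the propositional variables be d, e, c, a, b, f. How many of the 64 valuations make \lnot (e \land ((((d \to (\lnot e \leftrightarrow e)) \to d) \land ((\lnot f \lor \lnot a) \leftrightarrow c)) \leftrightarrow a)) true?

Initial set: {\lnot (e \land ((((d \to (\lnot e \leftrightarrow e)) \to d) \land ((\lnot f \lor \lnot a) \leftrightarrow c)) \leftrightarrow a))}.
\lnot (e \land ((((d \to (\lnot e \leftrightarrow e)) \to d) \land ((\lnot f \lor \lnot a) \leftrightarrow c)) \leftrightarrow a)): β-rule — branch into \lnot e  //  \lnot ((((d \to (\lnot e \leftrightarrow e)) \to d) \land ((\lnot f \lor \lnot a) \leftrightarrow c)) \leftrightarrow a).
  branch 1 (add \lnot e):
    ○ open, literals {e=false}.
  branch 2 (add \lnot ((((d \to (\lnot e \leftrightarrow e)) \to d) \land ((\lnot f \lor \lnot a) \leftrightarrow c)) \leftrightarrow a)):
    \lnot ((((d \to (\lnot e \leftrightarrow e)) \to d) \land ((\lnot f \lor \lnot a) \leftrightarrow c)) \leftrightarrow a): β-rule — branch into (((d \to (\lnot e \leftrightarrow e)) \to d) \land ((\lnot f \lor \lnot a) \leftrightarrow c)), \lnot a  //  \lnot (((d \to (\lnot e \leftrightarrow e)) \to d) \land ((\lnot f \lor \lnot a) \leftrightarrow c)), a.
      branch 2.1 (add (((d \to (\lnot e \leftrightarrow e)) \to d) \land ((\lnot f \lor \lnot a) \leftrightarrow c)), \lnot a):
        (((d \to (\lnot e \leftrightarrow e)) \to d) \land ((\lnot f \lor \lnot a) \leftrightarrow c)): α-rule — add ((d \to (\lnot e \leftrightarrow e)) \to d), ((\lnot f \lor \lnot a) \leftrightarrow c).
        ((d \to (\lnot e \leftrightarrow e)) \to d): β-rule — branch into \lnot (d \to (\lnot e \leftrightarrow e))  //  d.
          branch 2.1.1 (add \lnot (d \to (\lnot e \leftrightarrow e))):
            \lnot (d \to (\lnot e \leftrightarrow e)): α-rule — add d, \lnot (\lnot e \leftrightarrow e).
            ((\lnot f \lor \lnot a) \leftrightarrow c): β-rule — branch into (\lnot f \lor \lnot a), c  //  \lnot (\lnot f \lor \lnot a), \lnot c.
              branch 2.1.1.1 (add (\lnot f \lor \lnot a), c):
                \lnot (\lnot e \leftrightarrow e): β-rule — branch into \lnot e, \lnot e  //  \lnot \lnot e, e.
                  branch 2.1.1.1.1 (add \lnot e, \lnot e):
                    (\lnot f \lor \lnot a): β-rule — branch into \lnot f  //  \lnot a.
                      branch 2.1.1.1.1.1 (add \lnot f):
                        ○ open, literals {a=false, c=true, d=true, e=false, f=false}.
                      branch 2.1.1.1.1.2 (add \lnot a):
                        ○ open, literals {a=false, c=true, d=true, e=false}.
                  branch 2.1.1.1.2 (add \lnot \lnot e, e):
                    (\lnot f \lor \lnot a): β-rule — branch into \lnot f  //  \lnot a.
                      branch 2.1.1.1.2.1 (add \lnot f):
                        ○ open, literals {a=false, c=true, d=true, e=true, f=false}.
                      branch 2.1.1.1.2.2 (add \lnot a):
                        ○ open, literals {a=false, c=true, d=true, e=true}.
              branch 2.1.1.2 (add \lnot (\lnot f \lor \lnot a), \lnot c):
                \lnot (\lnot f \lor \lnot a): α-rule — add \lnot \lnot f, \lnot \lnot a.
                × closes — contains both a and \lnot a.
          branch 2.1.2 (add d):
            ((\lnot f \lor \lnot a) \leftrightarrow c): β-rule — branch into (\lnot f \lor \lnot a), c  //  \lnot (\lnot f \lor \lnot a), \lnot c.
              branch 2.1.2.1 (add (\lnot f \lor \lnot a), c):
                (\lnot f \lor \lnot a): β-rule — branch into \lnot f  //  \lnot a.
                  branch 2.1.2.1.1 (add \lnot f):
                    ○ open, literals {a=false, c=true, d=true, f=false}.
                  branch 2.1.2.1.2 (add \lnot a):
                    ○ open, literals {a=false, c=true, d=true}.
              branch 2.1.2.2 (add \lnot (\lnot f \lor \lnot a), \lnot c):
                \lnot (\lnot f \lor \lnot a): α-rule — add \lnot \lnot f, \lnot \lnot a.
                × closes — contains both a and \lnot a.
      branch 2.2 (add \lnot (((d \to (\lnot e \leftrightarrow e)) \to d) \land ((\lnot f \lor \lnot a) \leftrightarrow c)), a):
        \lnot (((d \to (\lnot e \leftrightarrow e)) \to d) \land ((\lnot f \lor \lnot a) \leftrightarrow c)): β-rule — branch into \lnot ((d \to (\lnot e \leftrightarrow e)) \to d)  //  \lnot ((\lnot f \lor \lnot a) \leftrightarrow c).
          branch 2.2.1 (add \lnot ((d \to (\lnot e \leftrightarrow e)) \to d)):
            \lnot ((d \to (\lnot e \leftrightarrow e)) \to d): α-rule — add (d \to (\lnot e \leftrightarrow e)), \lnot d.
            (d \to (\lnot e \leftrightarrow e)): β-rule — branch into \lnot d  //  (\lnot e \leftrightarrow e).
              branch 2.2.1.1 (add \lnot d):
                ○ open, literals {a=true, d=false}.
              branch 2.2.1.2 (add (\lnot e \leftrightarrow e)):
                (\lnot e \leftrightarrow e): β-rule — branch into \lnot e, e  //  \lnot \lnot e, \lnot e.
                  branch 2.2.1.2.1 (add \lnot e, e):
                    × closes — contains both e and \lnot e.
                  branch 2.2.1.2.2 (add \lnot \lnot e, \lnot e):
                    × closes — contains both e and \lnot e.
          branch 2.2.2 (add \lnot ((\lnot f \lor \lnot a) \leftrightarrow c)):
            \lnot ((\lnot f \lor \lnot a) \leftrightarrow c): β-rule — branch into (\lnot f \lor \lnot a), \lnot c  //  \lnot (\lnot f \lor \lnot a), c.
              branch 2.2.2.1 (add (\lnot f \lor \lnot a), \lnot c):
                (\lnot f \lor \lnot a): β-rule — branch into \lnot f  //  \lnot a.
                  branch 2.2.2.1.1 (add \lnot f):
                    ○ open, literals {a=true, c=false, f=false}.
                  branch 2.2.2.1.2 (add \lnot a):
                    × closes — contains both a and \lnot a.
              branch 2.2.2.2 (add \lnot (\lnot f \lor \lnot a), c):
                \lnot (\lnot f \lor \lnot a): α-rule — add \lnot \lnot f, \lnot \lnot a.
                ○ open, literals {a=true, c=true, f=true}.
5 branches closed, 10 open.
Each open branch fixes some atoms; the unmentioned ones are free. Counting distinct full assignments: branch {e=false} (d, c, a, b, f) contributes 32 new; branch {a=false, c=true, d=true, e=false, f=false} (b) contributes 0 new; branch {a=false, c=true, d=true, e=false} (b, f) contributes 0 new; branch {a=false, c=true, d=true, e=true, f=false} (b) contributes 2 new; branch {a=false, c=true, d=true, e=true} (b, f) contributes 2 new; branch {a=false, c=true, d=true, f=false} (e, b) contributes 0 new; branch {a=false, c=true, d=true} (e, b, f) contributes 0 new; branch {a=true, d=false} (e, c, b, f) contributes 8 new; branch {a=true, c=false, f=false} (d, e, b) contributes 2 new; branch {a=true, c=true, f=true} (d, e, b) contributes 2 new. Total: 48.

48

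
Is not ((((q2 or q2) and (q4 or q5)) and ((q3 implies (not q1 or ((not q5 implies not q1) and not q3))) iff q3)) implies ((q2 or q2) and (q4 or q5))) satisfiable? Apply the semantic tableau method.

Initial set: {not ((((q2 or q2) and (q4 or q5)) and ((q3 implies (not q1 or ((not q5 implies not q1) and not q3))) iff q3)) implies ((q2 or q2) and (q4 or q5)))}.
not ((((q2 or q2) and (q4 or q5)) and ((q3 implies (not q1 or ((not q5 implies not q1) and not q3))) iff q3)) implies ((q2 or q2) and (q4 or q5))): α-rule — add (((q2 or q2) and (q4 or q5)) and ((q3 implies (not q1 or ((not q5 implies not q1) and not q3))) iff q3)), not ((q2 or q2) and (q4 or q5)).
(((q2 or q2) and (q4 or q5)) and ((q3 implies (not q1 or ((not q5 implies not q1) and not q3))) iff q3)): α-rule — add ((q2 or q2) and (q4 or q5)), ((q3 implies (not q1 or ((not q5 implies not q1) and not q3))) iff q3).
((q2 or q2) and (q4 or q5)): α-rule — add (q2 or q2), (q4 or q5).
not ((q2 or q2) and (q4 or q5)): β-rule — branch into not (q2 or q2)  //  not (q4 or q5).
  branch 1 (add not (q2 or q2)):
    not (q2 or q2): α-rule — add not q2, not q2.
    ((q3 implies (not q1 or ((not q5 implies not q1) and not q3))) iff q3): β-rule — branch into (q3 implies (not q1 or ((not q5 implies not q1) and not q3))), q3  //  not (q3 implies (not q1 or ((not q5 implies not q1) and not q3))), not q3.
      branch 1.1 (add (q3 implies (not q1 or ((not q5 implies not q1) and not q3))), q3):
        (q2 or q2): β-rule — branch into q2  //  q2.
          branch 1.1.1 (add q2):
            × closes — contains both q2 and not q2.
          branch 1.1.2 (add q2):
            × closes — contains both q2 and not q2.
      branch 1.2 (add not (q3 implies (not q1 or ((not q5 implies not q1) and not q3))), not q3):
        not (q3 implies (not q1 or ((not q5 implies not q1) and not q3))): α-rule — add q3, not (not q1 or ((not q5 implies not q1) and not q3)).
        × closes — contains both q3 and not q3.
  branch 2 (add not (q4 or q5)):
    not (q4 or q5): α-rule — add not q4, not q5.
    ((q3 implies (not q1 or ((not q5 implies not q1) and not q3))) iff q3): β-rule — branch into (q3 implies (not q1 or ((not q5 implies not q1) and not q3))), q3  //  not (q3 implies (not q1 or ((not q5 implies not q1) and not q3))), not q3.
      branch 2.1 (add (q3 implies (not q1 or ((not q5 implies not q1) and not q3))), q3):
        (q2 or q2): β-rule — branch into q2  //  q2.
          branch 2.1.1 (add q2):
            (q4 or q5): β-rule — branch into q4  //  q5.
              branch 2.1.1.1 (add q4):
                × closes — contains both q4 and not q4.
              branch 2.1.1.2 (add q5):
                × closes — contains both q5 and not q5.
          branch 2.1.2 (add q2):
            (q4 or q5): β-rule — branch into q4  //  q5.
              branch 2.1.2.1 (add q4):
                × closes — contains both q4 and not q4.
              branch 2.1.2.2 (add q5):
                × closes — contains both q5 and not q5.
      branch 2.2 (add not (q3 implies (not q1 or ((not q5 implies not q1) and not q3))), not q3):
        not (q3 implies (not q1 or ((not q5 implies not q1) and not q3))): α-rule — add q3, not (not q1 or ((not q5 implies not q1) and not q3)).
        × closes — contains both q3 and not q3.
All 8 branches close.
Every branch closed; the formula is unsatisfiable.

Unsatisfiable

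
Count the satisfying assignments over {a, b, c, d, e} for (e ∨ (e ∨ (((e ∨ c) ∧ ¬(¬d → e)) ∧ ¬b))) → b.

22

Initial set: {((e ∨ (e ∨ (((e ∨ c) ∧ ¬(¬d → e)) ∧ ¬b))) → b)}.
((e ∨ (e ∨ (((e ∨ c) ∧ ¬(¬d → e)) ∧ ¬b))) → b): β-rule — branch into ¬(e ∨ (e ∨ (((e ∨ c) ∧ ¬(¬d → e)) ∧ ¬b)))  //  b.
  branch 1 (add ¬(e ∨ (e ∨ (((e ∨ c) ∧ ¬(¬d → e)) ∧ ¬b)))):
    ¬(e ∨ (e ∨ (((e ∨ c) ∧ ¬(¬d → e)) ∧ ¬b))): α-rule — add ¬e, ¬(e ∨ (((e ∨ c) ∧ ¬(¬d → e)) ∧ ¬b)).
    ¬(e ∨ (((e ∨ c) ∧ ¬(¬d → e)) ∧ ¬b)): α-rule — add ¬e, ¬(((e ∨ c) ∧ ¬(¬d → e)) ∧ ¬b).
    ¬(((e ∨ c) ∧ ¬(¬d → e)) ∧ ¬b): β-rule — branch into ¬((e ∨ c) ∧ ¬(¬d → e))  //  ¬¬b.
      branch 1.1 (add ¬((e ∨ c) ∧ ¬(¬d → e))):
        ¬((e ∨ c) ∧ ¬(¬d → e)): β-rule — branch into ¬(e ∨ c)  //  ¬¬(¬d → e).
          branch 1.1.1 (add ¬(e ∨ c)):
            ¬(e ∨ c): α-rule — add ¬e, ¬c.
            ○ open, literals {c=F, e=F}.
          branch 1.1.2 (add ¬¬(¬d → e)):
            ¬¬(¬d → e): β-rule — branch into ¬¬d  //  e.
              branch 1.1.2.1 (add ¬¬d):
                ○ open, literals {d=T, e=F}.
              branch 1.1.2.2 (add e):
                × closes — contains both e and ¬e.
      branch 1.2 (add ¬¬b):
        ○ open, literals {b=T, e=F}.
  branch 2 (add b):
    ○ open, literals {b=T}.
1 branch closed, 4 open.
Each open branch fixes some atoms; the unmentioned ones are free. Counting distinct full assignments: branch {c=F, e=F} (a, b, d) contributes 8 new; branch {d=T, e=F} (a, b, c) contributes 4 new; branch {b=T, e=F} (a, c, d) contributes 2 new; branch {b=T} (a, c, d, e) contributes 8 new. Total: 22.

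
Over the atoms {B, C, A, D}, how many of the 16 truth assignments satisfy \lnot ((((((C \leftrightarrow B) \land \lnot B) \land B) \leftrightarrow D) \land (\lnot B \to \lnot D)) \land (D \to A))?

Initial set: {\lnot ((((((C \leftrightarrow B) \land \lnot B) \land B) \leftrightarrow D) \land (\lnot B \to \lnot D)) \land (D \to A))}.
\lnot ((((((C \leftrightarrow B) \land \lnot B) \land B) \leftrightarrow D) \land (\lnot B \to \lnot D)) \land (D \to A)): β-rule — branch into \lnot (((((C \leftrightarrow B) \land \lnot B) \land B) \leftrightarrow D) \land (\lnot B \to \lnot D))  //  \lnot (D \to A).
  branch 1 (add \lnot (((((C \leftrightarrow B) \land \lnot B) \land B) \leftrightarrow D) \land (\lnot B \to \lnot D))):
    \lnot (((((C \leftrightarrow B) \land \lnot B) \land B) \leftrightarrow D) \land (\lnot B \to \lnot D)): β-rule — branch into \lnot ((((C \leftrightarrow B) \land \lnot B) \land B) \leftrightarrow D)  //  \lnot (\lnot B \to \lnot D).
      branch 1.1 (add \lnot ((((C \leftrightarrow B) \land \lnot B) \land B) \leftrightarrow D)):
        \lnot ((((C \leftrightarrow B) \land \lnot B) \land B) \leftrightarrow D): β-rule — branch into (((C \leftrightarrow B) \land \lnot B) \land B), \lnot D  //  \lnot (((C \leftrightarrow B) \land \lnot B) \land B), D.
          branch 1.1.1 (add (((C \leftrightarrow B) \land \lnot B) \land B), \lnot D):
            (((C \leftrightarrow B) \land \lnot B) \land B): α-rule — add ((C \leftrightarrow B) \land \lnot B), B.
            ((C \leftrightarrow B) \land \lnot B): α-rule — add (C \leftrightarrow B), \lnot B.
            × closes — contains both B and \lnot B.
          branch 1.1.2 (add \lnot (((C \leftrightarrow B) \land \lnot B) \land B), D):
            \lnot (((C \leftrightarrow B) \land \lnot B) \land B): β-rule — branch into \lnot ((C \leftrightarrow B) \land \lnot B)  //  \lnot B.
              branch 1.1.2.1 (add \lnot ((C \leftrightarrow B) \land \lnot B)):
                \lnot ((C \leftrightarrow B) \land \lnot B): β-rule — branch into \lnot (C \leftrightarrow B)  //  \lnot \lnot B.
                  branch 1.1.2.1.1 (add \lnot (C \leftrightarrow B)):
                    \lnot (C \leftrightarrow B): β-rule — branch into C, \lnot B  //  \lnot C, B.
                      branch 1.1.2.1.1.1 (add C, \lnot B):
                        ○ open, literals {B=F, C=T, D=T}.
                      branch 1.1.2.1.1.2 (add \lnot C, B):
                        ○ open, literals {B=T, C=F, D=T}.
                  branch 1.1.2.1.2 (add \lnot \lnot B):
                    ○ open, literals {B=T, D=T}.
              branch 1.1.2.2 (add \lnot B):
                ○ open, literals {B=F, D=T}.
      branch 1.2 (add \lnot (\lnot B \to \lnot D)):
        \lnot (\lnot B \to \lnot D): α-rule — add \lnot B, \lnot \lnot D.
        ○ open, literals {B=F, D=T}.
  branch 2 (add \lnot (D \to A)):
    \lnot (D \to A): α-rule — add D, \lnot A.
    ○ open, literals {A=F, D=T}.
1 branch closed, 6 open.
Each open branch fixes some atoms; the unmentioned ones are free. Counting distinct full assignments: branch {B=F, C=T, D=T} (A) contributes 2 new; branch {B=T, C=F, D=T} (A) contributes 2 new; branch {B=T, D=T} (C, A) contributes 2 new; branch {B=F, D=T} (C, A) contributes 2 new; branch {B=F, D=T} (C, A) contributes 0 new; branch {A=F, D=T} (B, C) contributes 0 new. Total: 8.

8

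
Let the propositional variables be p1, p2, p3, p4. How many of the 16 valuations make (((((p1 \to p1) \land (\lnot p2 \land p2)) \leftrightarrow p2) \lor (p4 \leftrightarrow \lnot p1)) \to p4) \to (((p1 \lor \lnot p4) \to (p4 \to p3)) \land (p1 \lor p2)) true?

Initial set: {((((((p1 \to p1) \land (\lnot p2 \land p2)) \leftrightarrow p2) \lor (p4 \leftrightarrow \lnot p1)) \to p4) \to (((p1 \lor \lnot p4) \to (p4 \to p3)) \land (p1 \lor p2)))}.
((((((p1 \to p1) \land (\lnot p2 \land p2)) \leftrightarrow p2) \lor (p4 \leftrightarrow \lnot p1)) \to p4) \to (((p1 \lor \lnot p4) \to (p4 \to p3)) \land (p1 \lor p2))): β-rule — branch into \lnot (((((p1 \to p1) \land (\lnot p2 \land p2)) \leftrightarrow p2) \lor (p4 \leftrightarrow \lnot p1)) \to p4)  //  (((p1 \lor \lnot p4) \to (p4 \to p3)) \land (p1 \lor p2)).
  branch 1 (add \lnot (((((p1 \to p1) \land (\lnot p2 \land p2)) \leftrightarrow p2) \lor (p4 \leftrightarrow \lnot p1)) \to p4)):
    \lnot (((((p1 \to p1) \land (\lnot p2 \land p2)) \leftrightarrow p2) \lor (p4 \leftrightarrow \lnot p1)) \to p4): α-rule — add ((((p1 \to p1) \land (\lnot p2 \land p2)) \leftrightarrow p2) \lor (p4 \leftrightarrow \lnot p1)), \lnot p4.
    ((((p1 \to p1) \land (\lnot p2 \land p2)) \leftrightarrow p2) \lor (p4 \leftrightarrow \lnot p1)): β-rule — branch into (((p1 \to p1) \land (\lnot p2 \land p2)) \leftrightarrow p2)  //  (p4 \leftrightarrow \lnot p1).
      branch 1.1 (add (((p1 \to p1) \land (\lnot p2 \land p2)) \leftrightarrow p2)):
        (((p1 \to p1) \land (\lnot p2 \land p2)) \leftrightarrow p2): β-rule — branch into ((p1 \to p1) \land (\lnot p2 \land p2)), p2  //  \lnot ((p1 \to p1) \land (\lnot p2 \land p2)), \lnot p2.
          branch 1.1.1 (add ((p1 \to p1) \land (\lnot p2 \land p2)), p2):
            ((p1 \to p1) \land (\lnot p2 \land p2)): α-rule — add (p1 \to p1), (\lnot p2 \land p2).
            (\lnot p2 \land p2): α-rule — add \lnot p2, p2.
            × closes — contains both p2 and \lnot p2.
          branch 1.1.2 (add \lnot ((p1 \to p1) \land (\lnot p2 \land p2)), \lnot p2):
            \lnot ((p1 \to p1) \land (\lnot p2 \land p2)): β-rule — branch into \lnot (p1 \to p1)  //  \lnot (\lnot p2 \land p2).
              branch 1.1.2.1 (add \lnot (p1 \to p1)):
                \lnot (p1 \to p1): α-rule — add p1, \lnot p1.
                × closes — contains both p1 and \lnot p1.
              branch 1.1.2.2 (add \lnot (\lnot p2 \land p2)):
                \lnot (\lnot p2 \land p2): β-rule — branch into \lnot \lnot p2  //  \lnot p2.
                  branch 1.1.2.2.1 (add \lnot \lnot p2):
                    × closes — contains both p2 and \lnot p2.
                  branch 1.1.2.2.2 (add \lnot p2):
                    ○ open, literals {p2=false, p4=false}.
      branch 1.2 (add (p4 \leftrightarrow \lnot p1)):
        (p4 \leftrightarrow \lnot p1): β-rule — branch into p4, \lnot p1  //  \lnot p4, \lnot \lnot p1.
          branch 1.2.1 (add p4, \lnot p1):
            × closes — contains both p4 and \lnot p4.
          branch 1.2.2 (add \lnot p4, \lnot \lnot p1):
            ○ open, literals {p1=true, p4=false}.
  branch 2 (add (((p1 \lor \lnot p4) \to (p4 \to p3)) \land (p1 \lor p2))):
    (((p1 \lor \lnot p4) \to (p4 \to p3)) \land (p1 \lor p2)): α-rule — add ((p1 \lor \lnot p4) \to (p4 \to p3)), (p1 \lor p2).
    ((p1 \lor \lnot p4) \to (p4 \to p3)): β-rule — branch into \lnot (p1 \lor \lnot p4)  //  (p4 \to p3).
      branch 2.1 (add \lnot (p1 \lor \lnot p4)):
        \lnot (p1 \lor \lnot p4): α-rule — add \lnot p1, \lnot \lnot p4.
        (p1 \lor p2): β-rule — branch into p1  //  p2.
          branch 2.1.1 (add p1):
            × closes — contains both p1 and \lnot p1.
          branch 2.1.2 (add p2):
            ○ open, literals {p1=false, p2=true, p4=true}.
      branch 2.2 (add (p4 \to p3)):
        (p1 \lor p2): β-rule — branch into p1  //  p2.
          branch 2.2.1 (add p1):
            (p4 \to p3): β-rule — branch into \lnot p4  //  p3.
              branch 2.2.1.1 (add \lnot p4):
                ○ open, literals {p1=true, p4=false}.
              branch 2.2.1.2 (add p3):
                ○ open, literals {p1=true, p3=true}.
          branch 2.2.2 (add p2):
            (p4 \to p3): β-rule — branch into \lnot p4  //  p3.
              branch 2.2.2.1 (add \lnot p4):
                ○ open, literals {p2=true, p4=false}.
              branch 2.2.2.2 (add p3):
                ○ open, literals {p2=true, p3=true}.
5 branches closed, 7 open.
Each open branch fixes some atoms; the unmentioned ones are free. Counting distinct full assignments: branch {p2=false, p4=false} (p1, p3) contributes 4 new; branch {p1=true, p4=false} (p2, p3) contributes 2 new; branch {p1=false, p2=true, p4=true} (p3) contributes 2 new; branch {p1=true, p4=false} (p2, p3) contributes 0 new; branch {p1=true, p3=true} (p2, p4) contributes 2 new; branch {p2=true, p4=false} (p1, p3) contributes 2 new; branch {p2=true, p3=true} (p1, p4) contributes 0 new. Total: 12.

12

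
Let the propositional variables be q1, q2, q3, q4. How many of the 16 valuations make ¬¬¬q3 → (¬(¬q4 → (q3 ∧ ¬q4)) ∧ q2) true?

Initial set: {T (¬¬¬q3 → (¬(¬q4 → (q3 ∧ ¬q4)) ∧ q2))}.
T (¬¬¬q3 → (¬(¬q4 → (q3 ∧ ¬q4)) ∧ q2)): β-rule — branch into F ¬¬¬q3  //  T (¬(¬q4 → (q3 ∧ ¬q4)) ∧ q2).
  branch 1 (add F ¬¬¬q3):
    F ¬¬¬q3: drop double negation, giving F ¬q3.
    ○ open, literals {q3=true}.
  branch 2 (add T (¬(¬q4 → (q3 ∧ ¬q4)) ∧ q2)):
    T (¬(¬q4 → (q3 ∧ ¬q4)) ∧ q2): α-rule — add T ¬(¬q4 → (q3 ∧ ¬q4)), T q2.
    T ¬(¬q4 → (q3 ∧ ¬q4)): α-rule — add T ¬q4, F (q3 ∧ ¬q4).
    F (q3 ∧ ¬q4): β-rule — branch into F q3  //  F ¬q4.
      branch 2.1 (add F q3):
        ○ open, literals {q2=true, q3=false, q4=false}.
      branch 2.2 (add F ¬q4):
        × closes — contains both q4 and ¬q4.
1 branch closed, 2 open.
Each open branch fixes some atoms; the unmentioned ones are free. Counting distinct full assignments: branch {q3=true} (q1, q2, q4) contributes 8 new; branch {q2=true, q3=false, q4=false} (q1) contributes 2 new. Total: 10.

10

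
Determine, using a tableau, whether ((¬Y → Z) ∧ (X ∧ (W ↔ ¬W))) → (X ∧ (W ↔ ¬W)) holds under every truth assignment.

Valid

Assume the negation and expand:
Initial set: {¬(((¬Y → Z) ∧ (X ∧ (W ↔ ¬W))) → (X ∧ (W ↔ ¬W)))}.
¬(((¬Y → Z) ∧ (X ∧ (W ↔ ¬W))) → (X ∧ (W ↔ ¬W))): α-rule — add ((¬Y → Z) ∧ (X ∧ (W ↔ ¬W))), ¬(X ∧ (W ↔ ¬W)).
((¬Y → Z) ∧ (X ∧ (W ↔ ¬W))): α-rule — add (¬Y → Z), (X ∧ (W ↔ ¬W)).
(X ∧ (W ↔ ¬W)): α-rule — add X, (W ↔ ¬W).
¬(X ∧ (W ↔ ¬W)): β-rule — branch into ¬X  //  ¬(W ↔ ¬W).
  branch 1 (add ¬X):
    × closes — contains both X and ¬X.
  branch 2 (add ¬(W ↔ ¬W)):
    (¬Y → Z): β-rule — branch into ¬¬Y  //  Z.
      branch 2.1 (add ¬¬Y):
        (W ↔ ¬W): β-rule — branch into W, ¬W  //  ¬W, ¬¬W.
          branch 2.1.1 (add W, ¬W):
            × closes — contains both W and ¬W.
          branch 2.1.2 (add ¬W, ¬¬W):
            × closes — contains both W and ¬W.
      branch 2.2 (add Z):
        (W ↔ ¬W): β-rule — branch into W, ¬W  //  ¬W, ¬¬W.
          branch 2.2.1 (add W, ¬W):
            × closes — contains both W and ¬W.
          branch 2.2.2 (add ¬W, ¬¬W):
            × closes — contains both W and ¬W.
All 5 branches close.
Every branch closed, so the negation is unsatisfiable and the formula is valid.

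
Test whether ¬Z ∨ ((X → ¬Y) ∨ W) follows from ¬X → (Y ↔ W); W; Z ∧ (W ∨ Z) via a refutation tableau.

Yes

Initial set: {(¬X → (Y ↔ W)); W; (Z ∧ (W ∨ Z)); ¬(¬Z ∨ ((X → ¬Y) ∨ W))}.
(Z ∧ (W ∨ Z)): α-rule — add Z, (W ∨ Z).
¬(¬Z ∨ ((X → ¬Y) ∨ W)): α-rule — add ¬¬Z, ¬((X → ¬Y) ∨ W).
¬((X → ¬Y) ∨ W): α-rule — add ¬(X → ¬Y), ¬W.
× closes — contains both W and ¬W.
All 1 branch closes.
Every branch closed, so the premises entail the conclusion.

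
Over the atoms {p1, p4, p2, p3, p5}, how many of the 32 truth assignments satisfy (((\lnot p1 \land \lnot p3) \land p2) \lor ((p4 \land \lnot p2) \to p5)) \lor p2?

Initial set: {T ((((\lnot p1 \land \lnot p3) \land p2) \lor ((p4 \land \lnot p2) \to p5)) \lor p2)}.
T ((((\lnot p1 \land \lnot p3) \land p2) \lor ((p4 \land \lnot p2) \to p5)) \lor p2): β-rule — branch into T (((\lnot p1 \land \lnot p3) \land p2) \lor ((p4 \land \lnot p2) \to p5))  //  T p2.
  branch 1 (add T (((\lnot p1 \land \lnot p3) \land p2) \lor ((p4 \land \lnot p2) \to p5))):
    T (((\lnot p1 \land \lnot p3) \land p2) \lor ((p4 \land \lnot p2) \to p5)): β-rule — branch into T ((\lnot p1 \land \lnot p3) \land p2)  //  T ((p4 \land \lnot p2) \to p5).
      branch 1.1 (add T ((\lnot p1 \land \lnot p3) \land p2)):
        T ((\lnot p1 \land \lnot p3) \land p2): α-rule — add T (\lnot p1 \land \lnot p3), T p2.
        T (\lnot p1 \land \lnot p3): α-rule — add T \lnot p1, T \lnot p3.
        ○ open, literals {p1=F, p2=T, p3=F}.
      branch 1.2 (add T ((p4 \land \lnot p2) \to p5)):
        T ((p4 \land \lnot p2) \to p5): β-rule — branch into F (p4 \land \lnot p2)  //  T p5.
          branch 1.2.1 (add F (p4 \land \lnot p2)):
            F (p4 \land \lnot p2): β-rule — branch into F p4  //  F \lnot p2.
              branch 1.2.1.1 (add F p4):
                ○ open, literals {p4=F}.
              branch 1.2.1.2 (add F \lnot p2):
                ○ open, literals {p2=T}.
          branch 1.2.2 (add T p5):
            ○ open, literals {p5=T}.
  branch 2 (add T p2):
    ○ open, literals {p2=T}.
0 branches closed, 5 open.
Each open branch fixes some atoms; the unmentioned ones are free. Counting distinct full assignments: branch {p1=F, p2=T, p3=F} (p4, p5) contributes 4 new; branch {p4=F} (p1, p2, p3, p5) contributes 14 new; branch {p2=T} (p1, p4, p3, p5) contributes 6 new; branch {p5=T} (p1, p4, p2, p3) contributes 4 new; branch {p2=T} (p1, p4, p3, p5) contributes 0 new. Total: 28.

28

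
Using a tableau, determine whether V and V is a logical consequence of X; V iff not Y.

Initial set: {T X; T (V iff not Y); F (V and V)}.
T (V iff not Y): β-rule — branch into T V, T not Y  //  F V, F not Y.
  branch 1 (add T V, T not Y):
    F (V and V): β-rule — branch into F V  //  F V.
      branch 1.1 (add F V):
        × closes — contains both V and not V.
      branch 1.2 (add F V):
        × closes — contains both V and not V.
  branch 2 (add F V, F not Y):
    F (V and V): β-rule — branch into F V  //  F V.
      branch 2.1 (add F V):
        ○ open, literals {V=false, X=true, Y=true}.
      branch 2.2 (add F V):
        ○ open, literals {V=false, X=true, Y=true}.
2 branches closed, 2 open.
An open branch gives a countermodel: V=false, X=true, Y=true (unmentioned atoms arbitrary); the premises hold there but the conclusion fails.

No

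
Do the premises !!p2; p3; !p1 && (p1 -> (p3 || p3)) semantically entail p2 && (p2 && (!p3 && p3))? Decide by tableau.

No

Initial set: {!!p2; p3; (!p1 && (p1 -> (p3 || p3))); !(p2 && (p2 && (!p3 && p3)))}.
!!p2: drop double negation, giving p2.
(!p1 && (p1 -> (p3 || p3))): α-rule — add !p1, (p1 -> (p3 || p3)).
!(p2 && (p2 && (!p3 && p3))): β-rule — branch into !p2  //  !(p2 && (!p3 && p3)).
  branch 1 (add !p2):
    × closes — contains both p2 and !p2.
  branch 2 (add !(p2 && (!p3 && p3))):
    (p1 -> (p3 || p3)): β-rule — branch into !p1  //  (p3 || p3).
      branch 2.1 (add !p1):
        !(p2 && (!p3 && p3)): β-rule — branch into !p2  //  !(!p3 && p3).
          branch 2.1.1 (add !p2):
            × closes — contains both p2 and !p2.
          branch 2.1.2 (add !(!p3 && p3)):
            !(!p3 && p3): β-rule — branch into !!p3  //  !p3.
              branch 2.1.2.1 (add !!p3):
                ○ open, literals {p1=false, p2=true, p3=true}.
              branch 2.1.2.2 (add !p3):
                × closes — contains both p3 and !p3.
      branch 2.2 (add (p3 || p3)):
        !(p2 && (!p3 && p3)): β-rule — branch into !p2  //  !(!p3 && p3).
          branch 2.2.1 (add !p2):
            × closes — contains both p2 and !p2.
          branch 2.2.2 (add !(!p3 && p3)):
            (p3 || p3): β-rule — branch into p3  //  p3.
              branch 2.2.2.1 (add p3):
                !(!p3 && p3): β-rule — branch into !!p3  //  !p3.
                  branch 2.2.2.1.1 (add !!p3):
                    ○ open, literals {p1=false, p2=true, p3=true}.
                  branch 2.2.2.1.2 (add !p3):
                    × closes — contains both p3 and !p3.
              branch 2.2.2.2 (add p3):
                !(!p3 && p3): β-rule — branch into !!p3  //  !p3.
                  branch 2.2.2.2.1 (add !!p3):
                    ○ open, literals {p1=false, p2=true, p3=true}.
                  branch 2.2.2.2.2 (add !p3):
                    × closes — contains both p3 and !p3.
6 branches closed, 3 open.
An open branch gives a countermodel: p1=false, p2=true, p3=true (unmentioned atoms arbitrary); the premises hold there but the conclusion fails.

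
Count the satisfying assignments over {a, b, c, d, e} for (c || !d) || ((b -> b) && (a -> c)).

28

Initial set: {((c || !d) || ((b -> b) && (a -> c)))}.
((c || !d) || ((b -> b) && (a -> c))): β-rule — branch into (c || !d)  //  ((b -> b) && (a -> c)).
  branch 1 (add (c || !d)):
    (c || !d): β-rule — branch into c  //  !d.
      branch 1.1 (add c):
        ○ open, literals {c=true}.
      branch 1.2 (add !d):
        ○ open, literals {d=false}.
  branch 2 (add ((b -> b) && (a -> c))):
    ((b -> b) && (a -> c)): α-rule — add (b -> b), (a -> c).
    (b -> b): β-rule — branch into !b  //  b.
      branch 2.1 (add !b):
        (a -> c): β-rule — branch into !a  //  c.
          branch 2.1.1 (add !a):
            ○ open, literals {a=false, b=false}.
          branch 2.1.2 (add c):
            ○ open, literals {b=false, c=true}.
      branch 2.2 (add b):
        (a -> c): β-rule — branch into !a  //  c.
          branch 2.2.1 (add !a):
            ○ open, literals {a=false, b=true}.
          branch 2.2.2 (add c):
            ○ open, literals {b=true, c=true}.
0 branches closed, 6 open.
Each open branch fixes some atoms; the unmentioned ones are free. Counting distinct full assignments: branch {c=true} (a, b, d, e) contributes 16 new; branch {d=false} (a, b, c, e) contributes 8 new; branch {a=false, b=false} (c, d, e) contributes 2 new; branch {b=false, c=true} (a, d, e) contributes 0 new; branch {a=false, b=true} (c, d, e) contributes 2 new; branch {b=true, c=true} (a, d, e) contributes 0 new. Total: 28.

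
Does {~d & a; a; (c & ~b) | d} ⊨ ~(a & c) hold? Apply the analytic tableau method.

Initial set: {T (~d & a); T a; T ((c & ~b) | d); F ~(a & c)}.
T (~d & a): α-rule — add T ~d, T a.
F ~(a & c): α-rule — add T a, T c.
T ((c & ~b) | d): β-rule — branch into T (c & ~b)  //  T d.
  branch 1 (add T (c & ~b)):
    T (c & ~b): α-rule — add T c, T ~b.
    ○ open, literals {a=T, b=F, c=T, d=F}.
  branch 2 (add T d):
    × closes — contains both d and ~d.
1 branch closed, 1 open.
An open branch gives a countermodel: a=T, b=F, c=T, d=F (unmentioned atoms arbitrary); the premises hold there but the conclusion fails.

No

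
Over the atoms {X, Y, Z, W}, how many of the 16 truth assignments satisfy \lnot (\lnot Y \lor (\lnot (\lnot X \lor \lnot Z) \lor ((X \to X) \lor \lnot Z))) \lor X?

Initial set: {(\lnot (\lnot Y \lor (\lnot (\lnot X \lor \lnot Z) \lor ((X \to X) \lor \lnot Z))) \lor X)}.
(\lnot (\lnot Y \lor (\lnot (\lnot X \lor \lnot Z) \lor ((X \to X) \lor \lnot Z))) \lor X): β-rule — branch into \lnot (\lnot Y \lor (\lnot (\lnot X \lor \lnot Z) \lor ((X \to X) \lor \lnot Z)))  //  X.
  branch 1 (add \lnot (\lnot Y \lor (\lnot (\lnot X \lor \lnot Z) \lor ((X \to X) \lor \lnot Z)))):
    \lnot (\lnot Y \lor (\lnot (\lnot X \lor \lnot Z) \lor ((X \to X) \lor \lnot Z))): α-rule — add \lnot \lnot Y, \lnot (\lnot (\lnot X \lor \lnot Z) \lor ((X \to X) \lor \lnot Z)).
    \lnot (\lnot (\lnot X \lor \lnot Z) \lor ((X \to X) \lor \lnot Z)): α-rule — add \lnot \lnot (\lnot X \lor \lnot Z), \lnot ((X \to X) \lor \lnot Z).
    \lnot ((X \to X) \lor \lnot Z): α-rule — add \lnot (X \to X), \lnot \lnot Z.
    \lnot (X \to X): α-rule — add X, \lnot X.
    × closes — contains both X and \lnot X.
  branch 2 (add X):
    ○ open, literals {X=1}.
1 branch closed, 1 open.
Each open branch fixes some atoms; the unmentioned ones are free. Counting distinct full assignments: branch {X=1} (Y, Z, W) contributes 8 new. Total: 8.

8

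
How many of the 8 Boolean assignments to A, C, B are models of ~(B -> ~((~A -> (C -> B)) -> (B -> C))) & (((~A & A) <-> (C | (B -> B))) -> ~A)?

Initial set: {(~(B -> ~((~A -> (C -> B)) -> (B -> C))) & (((~A & A) <-> (C | (B -> B))) -> ~A))}.
(~(B -> ~((~A -> (C -> B)) -> (B -> C))) & (((~A & A) <-> (C | (B -> B))) -> ~A)): α-rule — add ~(B -> ~((~A -> (C -> B)) -> (B -> C))), (((~A & A) <-> (C | (B -> B))) -> ~A).
~(B -> ~((~A -> (C -> B)) -> (B -> C))): α-rule — add B, ~~((~A -> (C -> B)) -> (B -> C)).
(((~A & A) <-> (C | (B -> B))) -> ~A): β-rule — branch into ~((~A & A) <-> (C | (B -> B)))  //  ~A.
  branch 1 (add ~((~A & A) <-> (C | (B -> B)))):
    ~~((~A -> (C -> B)) -> (B -> C)): β-rule — branch into ~(~A -> (C -> B))  //  (B -> C).
      branch 1.1 (add ~(~A -> (C -> B))):
        ~(~A -> (C -> B)): α-rule — add ~A, ~(C -> B).
        ~(C -> B): α-rule — add C, ~B.
        × closes — contains both B and ~B.
      branch 1.2 (add (B -> C)):
        ~((~A & A) <-> (C | (B -> B))): β-rule — branch into (~A & A), ~(C | (B -> B))  //  ~(~A & A), (C | (B -> B)).
          branch 1.2.1 (add (~A & A), ~(C | (B -> B))):
            (~A & A): α-rule — add ~A, A.
            × closes — contains both A and ~A.
          branch 1.2.2 (add ~(~A & A), (C | (B -> B))):
            (B -> C): β-rule — branch into ~B  //  C.
              branch 1.2.2.1 (add ~B):
                × closes — contains both B and ~B.
              branch 1.2.2.2 (add C):
                ~(~A & A): β-rule — branch into ~~A  //  ~A.
                  branch 1.2.2.2.1 (add ~~A):
                    (C | (B -> B)): β-rule — branch into C  //  (B -> B).
                      branch 1.2.2.2.1.1 (add C):
                        ○ open, literals {A=1, B=1, C=1}.
                      branch 1.2.2.2.1.2 (add (B -> B)):
                        (B -> B): β-rule — branch into ~B  //  B.
                          branch 1.2.2.2.1.2.1 (add ~B):
                            × closes — contains both B and ~B.
                          branch 1.2.2.2.1.2.2 (add B):
                            ○ open, literals {A=1, B=1, C=1}.
                  branch 1.2.2.2.2 (add ~A):
                    (C | (B -> B)): β-rule — branch into C  //  (B -> B).
                      branch 1.2.2.2.2.1 (add C):
                        ○ open, literals {A=0, B=1, C=1}.
                      branch 1.2.2.2.2.2 (add (B -> B)):
                        (B -> B): β-rule — branch into ~B  //  B.
                          branch 1.2.2.2.2.2.1 (add ~B):
                            × closes — contains both B and ~B.
                          branch 1.2.2.2.2.2.2 (add B):
                            ○ open, literals {A=0, B=1, C=1}.
  branch 2 (add ~A):
    ~~((~A -> (C -> B)) -> (B -> C)): β-rule — branch into ~(~A -> (C -> B))  //  (B -> C).
      branch 2.1 (add ~(~A -> (C -> B))):
        ~(~A -> (C -> B)): α-rule — add ~A, ~(C -> B).
        ~(C -> B): α-rule — add C, ~B.
        × closes — contains both B and ~B.
      branch 2.2 (add (B -> C)):
        (B -> C): β-rule — branch into ~B  //  C.
          branch 2.2.1 (add ~B):
            × closes — contains both B and ~B.
          branch 2.2.2 (add C):
            ○ open, literals {A=0, B=1, C=1}.
7 branches closed, 5 open.
Each open branch fixes some atoms; the unmentioned ones are free. Counting distinct full assignments: branch {A=1, B=1, C=1} (none free) contributes 1 new; branch {A=1, B=1, C=1} (none free) contributes 0 new; branch {A=0, B=1, C=1} (none free) contributes 1 new; branch {A=0, B=1, C=1} (none free) contributes 0 new; branch {A=0, B=1, C=1} (none free) contributes 0 new. Total: 2.

2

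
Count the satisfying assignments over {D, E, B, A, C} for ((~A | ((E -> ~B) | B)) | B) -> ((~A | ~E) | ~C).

Initial set: {(((~A | ((E -> ~B) | B)) | B) -> ((~A | ~E) | ~C))}.
(((~A | ((E -> ~B) | B)) | B) -> ((~A | ~E) | ~C)): β-rule — branch into ~((~A | ((E -> ~B) | B)) | B)  //  ((~A | ~E) | ~C).
  branch 1 (add ~((~A | ((E -> ~B) | B)) | B)):
    ~((~A | ((E -> ~B) | B)) | B): α-rule — add ~(~A | ((E -> ~B) | B)), ~B.
    ~(~A | ((E -> ~B) | B)): α-rule — add ~~A, ~((E -> ~B) | B).
    ~((E -> ~B) | B): α-rule — add ~(E -> ~B), ~B.
    ~(E -> ~B): α-rule — add E, ~~B.
    × closes — contains both B and ~B.
  branch 2 (add ((~A | ~E) | ~C)):
    ((~A | ~E) | ~C): β-rule — branch into (~A | ~E)  //  ~C.
      branch 2.1 (add (~A | ~E)):
        (~A | ~E): β-rule — branch into ~A  //  ~E.
          branch 2.1.1 (add ~A):
            ○ open, literals {A=false}.
          branch 2.1.2 (add ~E):
            ○ open, literals {E=false}.
      branch 2.2 (add ~C):
        ○ open, literals {C=false}.
1 branch closed, 3 open.
Each open branch fixes some atoms; the unmentioned ones are free. Counting distinct full assignments: branch {A=false} (D, E, B, C) contributes 16 new; branch {E=false} (D, B, A, C) contributes 8 new; branch {C=false} (D, E, B, A) contributes 4 new. Total: 28.

28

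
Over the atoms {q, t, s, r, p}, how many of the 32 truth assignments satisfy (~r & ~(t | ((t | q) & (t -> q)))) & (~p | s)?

3

Initial set: {((~r & ~(t | ((t | q) & (t -> q)))) & (~p | s))}.
((~r & ~(t | ((t | q) & (t -> q)))) & (~p | s)): α-rule — add (~r & ~(t | ((t | q) & (t -> q)))), (~p | s).
(~r & ~(t | ((t | q) & (t -> q)))): α-rule — add ~r, ~(t | ((t | q) & (t -> q))).
~(t | ((t | q) & (t -> q))): α-rule — add ~t, ~((t | q) & (t -> q)).
(~p | s): β-rule — branch into ~p  //  s.
  branch 1 (add ~p):
    ~((t | q) & (t -> q)): β-rule — branch into ~(t | q)  //  ~(t -> q).
      branch 1.1 (add ~(t | q)):
        ~(t | q): α-rule — add ~t, ~q.
        ○ open, literals {p=false, q=false, r=false, t=false}.
      branch 1.2 (add ~(t -> q)):
        ~(t -> q): α-rule — add t, ~q.
        × closes — contains both t and ~t.
  branch 2 (add s):
    ~((t | q) & (t -> q)): β-rule — branch into ~(t | q)  //  ~(t -> q).
      branch 2.1 (add ~(t | q)):
        ~(t | q): α-rule — add ~t, ~q.
        ○ open, literals {q=false, r=false, s=true, t=false}.
      branch 2.2 (add ~(t -> q)):
        ~(t -> q): α-rule — add t, ~q.
        × closes — contains both t and ~t.
2 branches closed, 2 open.
Each open branch fixes some atoms; the unmentioned ones are free. Counting distinct full assignments: branch {p=false, q=false, r=false, t=false} (s) contributes 2 new; branch {q=false, r=false, s=true, t=false} (p) contributes 1 new. Total: 3.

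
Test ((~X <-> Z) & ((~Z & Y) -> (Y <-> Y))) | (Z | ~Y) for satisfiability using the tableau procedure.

Satisfiable

Initial set: {(((~X <-> Z) & ((~Z & Y) -> (Y <-> Y))) | (Z | ~Y))}.
(((~X <-> Z) & ((~Z & Y) -> (Y <-> Y))) | (Z | ~Y)): β-rule — branch into ((~X <-> Z) & ((~Z & Y) -> (Y <-> Y)))  //  (Z | ~Y).
  branch 1 (add ((~X <-> Z) & ((~Z & Y) -> (Y <-> Y)))):
    ((~X <-> Z) & ((~Z & Y) -> (Y <-> Y))): α-rule — add (~X <-> Z), ((~Z & Y) -> (Y <-> Y)).
    (~X <-> Z): β-rule — branch into ~X, Z  //  ~~X, ~Z.
      branch 1.1 (add ~X, Z):
        ((~Z & Y) -> (Y <-> Y)): β-rule — branch into ~(~Z & Y)  //  (Y <-> Y).
          branch 1.1.1 (add ~(~Z & Y)):
            ~(~Z & Y): β-rule — branch into ~~Z  //  ~Y.
              branch 1.1.1.1 (add ~~Z):
                ○ open, literals {X=F, Z=T}.
              branch 1.1.1.2 (add ~Y):
                ○ open, literals {X=F, Y=F, Z=T}.
          branch 1.1.2 (add (Y <-> Y)):
            (Y <-> Y): β-rule — branch into Y, Y  //  ~Y, ~Y.
              branch 1.1.2.1 (add Y, Y):
                ○ open, literals {X=F, Y=T, Z=T}.
              branch 1.1.2.2 (add ~Y, ~Y):
                ○ open, literals {X=F, Y=F, Z=T}.
      branch 1.2 (add ~~X, ~Z):
        ((~Z & Y) -> (Y <-> Y)): β-rule — branch into ~(~Z & Y)  //  (Y <-> Y).
          branch 1.2.1 (add ~(~Z & Y)):
            ~(~Z & Y): β-rule — branch into ~~Z  //  ~Y.
              branch 1.2.1.1 (add ~~Z):
                × closes — contains both Z and ~Z.
              branch 1.2.1.2 (add ~Y):
                ○ open, literals {X=T, Y=F, Z=F}.
          branch 1.2.2 (add (Y <-> Y)):
            (Y <-> Y): β-rule — branch into Y, Y  //  ~Y, ~Y.
              branch 1.2.2.1 (add Y, Y):
                ○ open, literals {X=T, Y=T, Z=F}.
              branch 1.2.2.2 (add ~Y, ~Y):
                ○ open, literals {X=T, Y=F, Z=F}.
  branch 2 (add (Z | ~Y)):
    (Z | ~Y): β-rule — branch into Z  //  ~Y.
      branch 2.1 (add Z):
        ○ open, literals {Z=T}.
      branch 2.2 (add ~Y):
        ○ open, literals {Y=F}.
1 branch closed, 9 open.
An open branch gives a satisfying assignment: X=F, Z=T.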